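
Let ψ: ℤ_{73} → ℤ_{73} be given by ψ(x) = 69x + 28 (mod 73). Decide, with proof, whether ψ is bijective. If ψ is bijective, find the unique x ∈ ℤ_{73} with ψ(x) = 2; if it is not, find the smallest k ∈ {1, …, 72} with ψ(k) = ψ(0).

43

If ψ(s) = ψ(t), then 69s ≡ 69t (mod 73). Because gcd(69, 73) = 1, we may cancel 69 to get s ≡ t (mod 73).
We now compute 69⁻¹ mod 73 explicitly. Euclid's algorithm: 73 = 1·69 + 4, 69 = 17·4 + 1; back-substituting gives 1 = 18·69 − 17·73, so 69⁻¹ ≡ 18 (mod 73).
For any y ∈ ℤ_{73}, x = 18(y − 28) mod 73 satisfies ψ(x) = 69·18(y − 28) + 28 ≡ y (since 69·18 ≡ 1 mod 73). So every y has a preimage.
So ψ is bijective.
Since ψ is bijective, we compute ψ⁻¹(2): solve 69x + 28 ≡ 2 (mod 73), i.e. 69x ≡ 47 (mod 73).
Multiplying by 69⁻¹ = 18 gives x ≡ 18·47 = 846 = 11·73 + 43 ≡ 43 (mod 73).
Check: ψ(43) = 69·43 + 28 = 2995 = 41·73 + 2 ≡ 2 (mod 73).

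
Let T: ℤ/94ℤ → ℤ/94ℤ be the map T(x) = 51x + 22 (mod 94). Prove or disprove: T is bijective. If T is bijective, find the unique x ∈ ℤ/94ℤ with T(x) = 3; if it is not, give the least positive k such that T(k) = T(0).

7

Suppose T(x_1) = T(x_2) in ℤ/94ℤ. Then 51x_1 + 22 ≡ 51x_2 + 22 (mod 94), thus 51(x_1 − x_2) ≡ 0 (mod 94).
Since gcd(51, 94) = 1, 51 is invertible modulo 94, thus x_1 − x_2 ≡ 0 (mod 94), i.e. x_1 = x_2.
We now compute 51⁻¹ mod 94 explicitly. Euclid's algorithm: 94 = 1·51 + 43, 51 = 1·43 + 8, 43 = 5·8 + 3, 8 = 2·3 + 2, 3 = 1·2 + 1; back-substituting gives 1 = 59·51 − 32·94, so 51⁻¹ ≡ 59 (mod 94).
For any y ∈ ℤ/94ℤ, x = 59(y − 22) mod 94 satisfies T(x) = 51·59(y − 22) + 22 ≡ y (since 51·59 ≡ 1 mod 94). So every y has a preimage.
Thus T is bijective.
Since T is bijective, we compute T⁻¹(3): solve 51x + 22 ≡ 3 (mod 94), i.e. 51x ≡ 75 (mod 94).
Multiplying by 51⁻¹ = 59 gives x ≡ 59·75 = 4425 = 47·94 + 7 ≡ 7 (mod 94).
Check: T(7) = 51·7 + 22 = 379 = 4·94 + 3 ≡ 3 (mod 94).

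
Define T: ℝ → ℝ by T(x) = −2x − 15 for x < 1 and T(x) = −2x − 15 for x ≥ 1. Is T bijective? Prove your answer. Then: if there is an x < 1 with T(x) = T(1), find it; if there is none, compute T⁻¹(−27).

6

Both pieces are strictly decreasing (slopes −2 and −2), so each is injective on its own interval.
The left piece maps (−∞, 1) onto (−17, ∞); the right piece maps [1, ∞) onto (−∞, −17].
Since −17 = −17, the images partition ℝ: T is injective and surjective, hence bijective.
Because the two images are disjoint, no x < 1 has T(x) = T(1), so we compute T⁻¹(−27): −27 lies in (−∞, −17], so solve −2x − 15 = −27: x = (−27 + 15)/(−2) = 6.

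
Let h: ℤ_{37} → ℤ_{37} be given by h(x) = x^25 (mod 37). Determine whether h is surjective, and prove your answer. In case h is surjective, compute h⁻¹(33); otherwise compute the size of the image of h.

34

Since 37 is prime, the nonzero elements of ℤ_{37} form a cyclic group of order 36.
As gcd(25, 36) = 1, raising to the 25th power is a bijection on this group: if x_1^25 ≡ x_2^25 then (x_1x_2^{−1})^25 = 1, and the only element of order dividing gcd(25, 36) = 1 is 1, so x_1 = x_2.
With h(0) = 0 this makes h injective on all of ℤ_{37}, hence bijective (finite equal-size domain and codomain). In particular h is surjective.
Since h is surjective, we find the preimage of 33. The inverse of x ↦ x^25 on (ℤ_{37})^× is x ↦ x^13, because 25·13 = 325 = 9·36 + 1 ≡ 1 (mod 36) and x^{36} = 1 for x ≠ 0 (Fermat). So h⁻¹(33) = 33^13 mod 37.
Repeated squaring mod 37: 33^1 ≡ 33, 33^2 ≡ 33² = 1089 ≡ 16, 33^4 ≡ 16² = 256 ≡ 34, 33^8 ≡ 34² = 1156 ≡ 9. Since 13 = 8 + 4 + 1, 33^13 ≡ 9·34·33: 9·34 = 306 ≡ 10, then 10·33 = 330 ≡ 34. So 33^13 ≡ 34 (mod 37).
Hence h⁻¹(33) = 34.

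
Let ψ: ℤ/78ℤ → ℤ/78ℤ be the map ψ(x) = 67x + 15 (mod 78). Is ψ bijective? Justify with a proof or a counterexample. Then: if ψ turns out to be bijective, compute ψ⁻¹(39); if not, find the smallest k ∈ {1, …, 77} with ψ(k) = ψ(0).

Suppose ψ(x_1) = ψ(x_2) in ℤ/78ℤ. Then 67x_1 + 15 ≡ 67x_2 + 15 (mod 78), so 67(x_1 − x_2) ≡ 0 (mod 78).
Since gcd(67, 78) = 1, 67 is invertible modulo 78, thus x_1 − x_2 ≡ 0 (mod 78), i.e. x_1 = x_2.
We now compute 67⁻¹ mod 78 explicitly. Euclid's algorithm: 78 = 1·67 + 11, 67 = 6·11 + 1; back-substituting gives 1 = 7·67 − 6·78, so 67⁻¹ ≡ 7 (mod 78).
Then y ↦ 7(y − 15) is a two-sided inverse to ψ, so every y ∈ ℤ/78ℤ has a preimage.
Therefore ψ is bijective.
Since ψ is bijective, we compute ψ⁻¹(39): solve 67x + 15 ≡ 39 (mod 78), i.e. 67x ≡ 24 (mod 78).
Multiplying by 67⁻¹ = 7 gives x ≡ 7·24 = 168 = 2·78 + 12 ≡ 12 (mod 78).
Check: ψ(12) = 67·12 + 15 = 819 = 10·78 + 39 ≡ 39 (mod 78).

12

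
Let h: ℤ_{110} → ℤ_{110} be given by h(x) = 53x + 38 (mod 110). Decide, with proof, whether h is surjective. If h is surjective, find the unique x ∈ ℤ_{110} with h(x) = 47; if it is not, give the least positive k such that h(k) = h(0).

23

Since gcd(53, 110) = 1, 53 is invertible modulo 110. Euclid's algorithm: 110 = 2·53 + 4, 53 = 13·4 + 1; back-substituting gives 1 = 27·53 − 13·110, so 53⁻¹ ≡ 27 (mod 110).
For any y ∈ ℤ_{110}, x = 27(y − 38) mod 110 satisfies h(x) = 53·27(y − 38) + 38 ≡ y (since 53·27 ≡ 1 mod 110). So every y has a preimage.
Thus h is surjective.
Since h is surjective, we compute h⁻¹(47): solve 53x + 38 ≡ 47 (mod 110), i.e. 53x ≡ 9 (mod 110).
Multiplying by 53⁻¹ = 27 gives x ≡ 27·9 = 243 = 2·110 + 23 ≡ 23 (mod 110).
Check: h(23) = 53·23 + 38 = 1257 = 11·110 + 47 ≡ 47 (mod 110).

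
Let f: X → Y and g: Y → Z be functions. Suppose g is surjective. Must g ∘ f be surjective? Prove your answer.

not surjective

No. Take X = {1}, Y = Z = {1, 2, 3, 4}, f(1) = 1, and g = identity (surjective).
Then (g ∘ f)(1) = 1, and 4 ∈ Z has no preimage under g ∘ f, so g ∘ f is not surjective.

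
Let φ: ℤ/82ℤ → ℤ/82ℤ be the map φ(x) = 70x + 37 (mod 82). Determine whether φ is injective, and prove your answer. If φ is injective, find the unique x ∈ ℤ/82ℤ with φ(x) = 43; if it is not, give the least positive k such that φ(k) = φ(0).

41

Recall that injectivity means: for all a, b in the domain, φ(a) = φ(b) implies a = b.
We have gcd(70, 82) = 2 > 1. Taking a = 0 and b = 41: φ(0) = 37 and φ(41) = 70·41 + 37 = 2907 ≡ 37 (mod 82).
So φ(0) = φ(41) while 0 ≠ 41, so φ is not injective.
Since φ is not injective, we find the least positive k with φ(k) = φ(0): this means 70k ≡ 0 (mod 82), i.e. 82 ∣ 70k. Since gcd(70, 82) = 2, dividing through by 2 this holds exactly when 41 ∣ 35k, and as gcd(35, 41) = 1, exactly when 41 ∣ k.
The smallest positive such k is 41.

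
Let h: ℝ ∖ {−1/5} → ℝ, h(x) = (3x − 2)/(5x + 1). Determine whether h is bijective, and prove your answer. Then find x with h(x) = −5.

-3/28

If h(x) = 3/5, cross-multiplying gives 5(3x − 2) = 3(5x + 1), which simplifies to −10 = 3 — false.  So 3/5 has no preimage and h is not surjective.
Therefore h is not bijective.
Solving h(x) = −5: cross-multiplying gives 3x − 2 = −5(5x + 1), which rearranges to 28x = −3, so x = −3/28.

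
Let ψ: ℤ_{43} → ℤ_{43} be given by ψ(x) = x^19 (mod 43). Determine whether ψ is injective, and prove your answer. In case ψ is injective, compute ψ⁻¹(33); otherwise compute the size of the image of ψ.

20

Since 43 is prime, the nonzero elements of ℤ_{43} form a cyclic group of order 42.
As gcd(19, 42) = 1, raising to the 19th power is a bijection on this group: if u^19 ≡ v^19 then (uv^{−1})^19 = 1, and the only element of order dividing gcd(19, 42) = 1 is 1, so u = v.
With ψ(0) = 0 this makes ψ injective on all of ℤ_{43}, hence bijective (finite equal-size domain and codomain). In particular ψ is injective.
Since ψ is injective, we find the preimage of 33. The inverse of x ↦ x^19 on (ℤ_{43})^× is x ↦ x^31, because 19·31 = 589 = 14·42 + 1 ≡ 1 (mod 42) and x^{42} = 1 for x ≠ 0 (Fermat). So ψ⁻¹(33) = 33^31 mod 43.
Repeated squaring mod 43: 33^1 ≡ 33, 33^2 ≡ 33² = 1089 ≡ 14, 33^4 ≡ 14² = 196 ≡ 24, 33^8 ≡ 24² = 576 ≡ 17, 33^16 ≡ 17² = 289 ≡ 31. Since 31 = 16 + 8 + 4 + 2 + 1, 33^31 ≡ 31·17·24·14·33: 31·17 = 527 ≡ 11, then 11·24 = 264 ≡ 6, then 6·14 = 84 ≡ 41, then 41·33 = 1353 ≡ 20. So 33^31 ≡ 20 (mod 43).
Hence ψ⁻¹(33) = 20.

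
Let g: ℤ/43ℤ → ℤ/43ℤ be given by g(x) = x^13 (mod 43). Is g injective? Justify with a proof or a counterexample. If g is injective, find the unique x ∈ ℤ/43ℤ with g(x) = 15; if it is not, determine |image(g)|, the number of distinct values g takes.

Since 43 is prime, the nonzero elements of ℤ/43ℤ form a cyclic group of order 42.
As gcd(13, 42) = 1, raising to the 13th power is a bijection on this group: if x_1^13 ≡ x_2^13 then (x_1x_2^{−1})^13 = 1, and the only element of order dividing gcd(13, 42) = 1 is 1, so x_1 = x_2.
With g(0) = 0 this makes g injective on all of ℤ/43ℤ, hence bijective (finite equal-size domain and codomain). In particular g is injective.
Since g is injective, we find the preimage of 15. The inverse of x ↦ x^13 on (ℤ/43ℤ)^× is x ↦ x^13, because 13·13 = 169 = 4·42 + 1 ≡ 1 (mod 42) and x^{42} = 1 for x ≠ 0 (Fermat). So g⁻¹(15) = 15^13 mod 43.
Repeated squaring mod 43: 15^1 ≡ 15, 15^2 ≡ 15² = 225 ≡ 10, 15^4 ≡ 10² = 100 ≡ 14, 15^8 ≡ 14² = 196 ≡ 24. Since 13 = 8 + 4 + 1, 15^13 ≡ 24·14·15: 24·14 = 336 ≡ 35, then 35·15 = 525 ≡ 9. So 15^13 ≡ 9 (mod 43).
Hence g⁻¹(15) = 9.

9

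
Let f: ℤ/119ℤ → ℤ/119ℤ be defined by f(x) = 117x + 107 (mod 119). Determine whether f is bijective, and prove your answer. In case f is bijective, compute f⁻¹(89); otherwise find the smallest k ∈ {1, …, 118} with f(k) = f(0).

Suppose f(x_1) = f(x_2) in ℤ/119ℤ. Then 117x_1 + 107 ≡ 117x_2 + 107 (mod 119), therefore 117(x_1 − x_2) ≡ 0 (mod 119).
Since gcd(117, 119) = 1, 117 is invertible modulo 119, so x_1 − x_2 ≡ 0 (mod 119), i.e. x_1 = x_2.
We now compute 117⁻¹ mod 119 explicitly. Euclid's algorithm: 119 = 1·117 + 2, 117 = 58·2 + 1; back-substituting gives 1 = 59·117 − 58·119, so 117⁻¹ ≡ 59 (mod 119).
Then y ↦ 59(y − 107) is a two-sided inverse to f, so every y ∈ ℤ/119ℤ has a preimage.
Therefore f is bijective.
Since f is bijective, we compute f⁻¹(89): solve 117x + 107 ≡ 89 (mod 119), i.e. 117x ≡ 101 (mod 119).
Multiplying by 117⁻¹ = 59 gives x ≡ 59·101 = 5959 = 50·119 + 9 ≡ 9 (mod 119).
Check: f(9) = 117·9 + 107 = 1160 = 9·119 + 89 ≡ 89 (mod 119).

9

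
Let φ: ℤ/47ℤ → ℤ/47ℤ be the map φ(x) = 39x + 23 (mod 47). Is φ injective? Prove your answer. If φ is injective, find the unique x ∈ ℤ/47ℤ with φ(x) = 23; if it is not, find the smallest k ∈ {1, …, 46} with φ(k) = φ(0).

0

If φ(x_1) = φ(x_2), then 39x_1 ≡ 39x_2 (mod 47). Because gcd(39, 47) = 1, we may cancel 39 to get x_1 ≡ x_2 (mod 47).
Therefore φ is injective.
We now compute 39⁻¹ mod 47 explicitly. Euclid's algorithm: 47 = 1·39 + 8, 39 = 4·8 + 7, 8 = 1·7 + 1; back-substituting gives 1 = 41·39 − 34·47, so 39⁻¹ ≡ 41 (mod 47).
Since φ is injective, we find φ⁻¹(23): we need 39x ≡ 23 − 23 ≡ 0 (mod 47). Using 39⁻¹ = 41: x ≡ 41·0 = 0, so x = 0.
Check: φ(0) = 39·0 + 23 = 23 ≡ 23 (mod 47).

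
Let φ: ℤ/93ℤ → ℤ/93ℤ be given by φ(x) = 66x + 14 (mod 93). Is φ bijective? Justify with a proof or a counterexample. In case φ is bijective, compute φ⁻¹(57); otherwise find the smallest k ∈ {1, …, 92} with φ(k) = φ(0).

31

Recall that φ is injective when φ(s) = φ(t) forces s = t.
We have gcd(66, 93) = 3 > 1. Taking s = 0 and t = 31: φ(0) = 14 and φ(31) = 66·31 + 14 = 2060 ≡ 14 (mod 93).
So φ(0) = φ(31) while 0 ≠ 31, so φ is not injective, hence not bijective.
Since φ is not bijective, we find the least positive k with φ(k) = φ(0): this means 66k ≡ 0 (mod 93), i.e. 93 ∣ 66k. Since gcd(66, 93) = 3, dividing through by 3 this holds exactly when 31 ∣ 22k, and as gcd(22, 31) = 1, exactly when 31 ∣ k.
The smallest positive such k is 31.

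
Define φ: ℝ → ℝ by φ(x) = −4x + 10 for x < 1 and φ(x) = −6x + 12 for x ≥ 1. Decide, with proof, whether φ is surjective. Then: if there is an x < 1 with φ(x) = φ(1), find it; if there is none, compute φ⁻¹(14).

Both pieces are strictly decreasing (slopes −4 and −6), so each is injective on its own interval.
The left piece maps (−∞, 1) onto (6, ∞); the right piece maps [1, ∞) onto (−∞, 6].
These images together cover ℝ, so φ is surjective.
Because the two images are disjoint, no x < 1 has φ(x) = φ(1), so we compute φ⁻¹(14): 14 lies in (6, ∞), so solve −4x + 10 = 14: x = (14 − 10)/(−4) = −1.

-1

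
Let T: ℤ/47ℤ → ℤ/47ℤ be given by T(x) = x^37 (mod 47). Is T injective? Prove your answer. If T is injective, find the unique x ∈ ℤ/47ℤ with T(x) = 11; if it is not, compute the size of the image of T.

29

Since 47 is prime, the nonzero elements of ℤ/47ℤ form a cyclic group of order 46.
As gcd(37, 46) = 1, raising to the 37th power is a bijection on this group: if a^37 ≡ b^37 then (ab^{−1})^37 = 1, and the only element of order dividing gcd(37, 46) = 1 is 1, so a = b.
With T(0) = 0 this makes T injective on all of ℤ/47ℤ, hence bijective (finite equal-size domain and codomain). In particular T is injective.
Since T is injective, we find the preimage of 11. The inverse of x ↦ x^37 on (ℤ/47ℤ)^× is x ↦ x^5, because 37·5 = 185 = 4·46 + 1 ≡ 1 (mod 46) and x^{46} = 1 for x ≠ 0 (Fermat). So T⁻¹(11) = 11^5 mod 47.
Repeated squaring mod 47: 11^1 ≡ 11, 11^2 ≡ 11² = 121 ≡ 27, 11^4 ≡ 27² = 729 ≡ 24. Since 5 = 4 + 1, 11^5 ≡ 24·11: 24·11 = 264 ≡ 29. So 11^5 ≡ 29 (mod 47).
Hence T⁻¹(11) = 29.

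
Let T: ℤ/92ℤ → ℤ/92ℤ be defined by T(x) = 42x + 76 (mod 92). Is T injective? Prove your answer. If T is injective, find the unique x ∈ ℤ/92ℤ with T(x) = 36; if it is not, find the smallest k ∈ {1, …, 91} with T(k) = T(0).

We have gcd(42, 92) = 2 > 1. Taking u = 0 and v = 46: T(0) = 76 and T(46) = 42·46 + 76 = 2008 ≡ 76 (mod 92).
So T(0) = T(46) while 0 ≠ 46, thus T is not injective.
Since T is not injective, we find the least positive k with T(k) = T(0): this means 42k ≡ 0 (mod 92), i.e. 92 ∣ 42k. Since gcd(42, 92) = 2, dividing through by 2 this holds exactly when 46 ∣ 21k, and as gcd(21, 46) = 1, exactly when 46 ∣ k.
The smallest positive such k is 46.

46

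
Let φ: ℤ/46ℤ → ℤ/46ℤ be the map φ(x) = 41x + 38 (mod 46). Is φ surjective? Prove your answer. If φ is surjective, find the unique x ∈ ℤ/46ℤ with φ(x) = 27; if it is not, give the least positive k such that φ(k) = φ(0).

39

By definition, surjectivity means every element of the codomain has a preimage under φ.
Since gcd(41, 46) = 1, 41 is invertible modulo 46. Euclid's algorithm: 46 = 1·41 + 5, 41 = 8·5 + 1; back-substituting gives 1 = 9·41 − 8·46, so 41⁻¹ ≡ 9 (mod 46).
Then y ↦ 9(y − 38) is a two-sided inverse to φ, so every y ∈ ℤ/46ℤ has a preimage.
Thus φ is surjective.
Since φ is surjective, we compute φ⁻¹(27): solve 41x + 38 ≡ 27 (mod 46), i.e. 41x ≡ 35 (mod 46).
Multiplying by 41⁻¹ = 9 gives x ≡ 9·35 = 315 = 6·46 + 39 ≡ 39 (mod 46).
Check: φ(39) = 41·39 + 38 = 1637 = 35·46 + 27 ≡ 27 (mod 46).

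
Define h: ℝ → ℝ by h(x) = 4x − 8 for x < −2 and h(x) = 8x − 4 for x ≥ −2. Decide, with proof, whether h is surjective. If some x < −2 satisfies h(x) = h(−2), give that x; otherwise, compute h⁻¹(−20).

Both pieces are strictly increasing (slopes 4 and 8), so each is injective on its own interval.
The left piece maps (−∞, −2) onto (−∞, −16); the right piece maps [−2, ∞) onto [−20, ∞).
The union (−∞, −16) ∪ [−20, ∞) covers ℝ, so h is surjective.
For the follow-up: the images overlap, so an x < −2 with h(x) = h(−2) exists. h(−2) = −20; solving 4x − 8 = −20 for x < −2 gives x = (−20 + 8)/4 = −3.

-3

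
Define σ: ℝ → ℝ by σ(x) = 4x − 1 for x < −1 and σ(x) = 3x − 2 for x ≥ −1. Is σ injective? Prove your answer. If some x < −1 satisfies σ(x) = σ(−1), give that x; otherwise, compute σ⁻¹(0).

Both pieces are strictly increasing (slopes 4 and 3), so each is injective on its own interval.
The left piece maps (−∞, −1) onto (−∞, −5); the right piece maps [−1, ∞) onto [−5, ∞).
These images are disjoint, so no value is attained by both pieces. Hence σ is injective.
Because the two images are disjoint, no x < −1 has σ(x) = σ(−1), so we compute σ⁻¹(0): 0 lies in [−5, ∞), so solve 3x − 2 = 0: x = (0 + 2)/3 = 2/3.

2/3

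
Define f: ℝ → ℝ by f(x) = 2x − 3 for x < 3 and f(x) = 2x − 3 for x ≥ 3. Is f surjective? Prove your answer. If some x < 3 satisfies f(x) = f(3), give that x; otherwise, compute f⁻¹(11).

7

Both pieces are strictly increasing (slopes 2 and 2), so each is injective on its own interval.
The left piece maps (−∞, 3) onto (−∞, 3); the right piece maps [3, ∞) onto [3, ∞).
These images together cover ℝ, so f is surjective.
Because the two images are disjoint, no x < 3 has f(x) = f(3), so we compute f⁻¹(11): 11 lies in [3, ∞), so solve 2x − 3 = 11: x = (11 + 3)/2 = 7.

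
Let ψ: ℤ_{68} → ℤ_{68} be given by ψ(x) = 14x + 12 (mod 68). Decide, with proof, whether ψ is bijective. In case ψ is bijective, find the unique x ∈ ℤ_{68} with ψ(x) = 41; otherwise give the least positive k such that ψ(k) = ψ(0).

Recall: ψ is injective when ψ(s) = ψ(t) forces s = t.
We have gcd(14, 68) = 2 > 1. Taking s = 0 and t = 34: ψ(0) = 12 and ψ(34) = 14·34 + 12 = 488 ≡ 12 (mod 68).
So ψ(0) = ψ(34) while 0 ≠ 34, thus ψ is not injective, hence not bijective.
Since ψ is not bijective, we find the least positive k with ψ(k) = ψ(0): this means 14k ≡ 0 (mod 68), i.e. 68 ∣ 14k. Since gcd(14, 68) = 2, dividing through by 2 this holds exactly when 34 ∣ 7k, and as gcd(7, 34) = 1, exactly when 34 ∣ k.
The smallest positive such k is 34.

34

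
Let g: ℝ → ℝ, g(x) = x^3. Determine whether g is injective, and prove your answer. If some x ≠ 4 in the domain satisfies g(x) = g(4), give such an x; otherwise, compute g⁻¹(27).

3

On ℝ, x ↦ x^3 is strictly increasing (since 3 is odd), so g(s) = g(t) forces s = t. Hence g is injective.
Since x ↦ x^3 is strictly increasing on ℝ, it is injective there, so no x ≠ 4 in the domain has g(x) = g(4). We therefore compute g⁻¹(27) = 27^{1/3} = 3 (indeed 3^3 = 27).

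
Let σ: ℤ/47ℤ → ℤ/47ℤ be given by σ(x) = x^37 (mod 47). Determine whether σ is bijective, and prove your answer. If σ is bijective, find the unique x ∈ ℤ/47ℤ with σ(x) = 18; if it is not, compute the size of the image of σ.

27

Since 47 is prime, the nonzero elements of ℤ/47ℤ form a cyclic group of order 46.
As gcd(37, 46) = 1, raising to the 37th power is a bijection on this group: if u^37 ≡ v^37 then (uv^{−1})^37 = 1, and the only element of order dividing gcd(37, 46) = 1 is 1, so u = v.
With σ(0) = 0 this makes σ injective on all of ℤ/47ℤ, hence bijective (finite equal-size domain and codomain). In particular σ is bijective.
Since σ is bijective, we find the preimage of 18. The inverse of x ↦ x^37 on (ℤ/47ℤ)^× is x ↦ x^5, because 37·5 = 185 = 4·46 + 1 ≡ 1 (mod 46) and x^{46} = 1 for x ≠ 0 (Fermat). So σ⁻¹(18) = 18^5 mod 47.
Repeated squaring mod 47: 18^1 ≡ 18, 18^2 ≡ 18² = 324 ≡ 42, 18^4 ≡ 42² = 1764 ≡ 25. Since 5 = 4 + 1, 18^5 ≡ 25·18: 25·18 = 450 ≡ 27. So 18^5 ≡ 27 (mod 47).
Hence σ⁻¹(18) = 27.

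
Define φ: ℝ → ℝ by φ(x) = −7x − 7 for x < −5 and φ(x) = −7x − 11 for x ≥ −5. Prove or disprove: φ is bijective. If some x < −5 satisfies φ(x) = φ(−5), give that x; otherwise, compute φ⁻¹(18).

Both pieces are strictly decreasing (slopes −7 and −7), so each is injective on its own interval.
The left piece maps (−∞, −5) onto (28, ∞); the right piece maps [−5, ∞) onto (−∞, 24].
The images leave a gap (28 has no preimage), so φ is not surjective, hence not bijective.
Because the two images are disjoint, no x < −5 has φ(x) = φ(−5), so we compute φ⁻¹(18): 18 lies in (−∞, 24], so solve −7x − 11 = 18: x = (18 + 11)/(−7) = −29/7.

-29/7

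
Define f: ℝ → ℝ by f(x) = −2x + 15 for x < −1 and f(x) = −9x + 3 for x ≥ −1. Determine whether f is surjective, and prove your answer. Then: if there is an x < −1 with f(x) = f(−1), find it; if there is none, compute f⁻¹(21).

Both pieces are strictly decreasing (slopes −2 and −9), so each is injective on its own interval.
The left piece maps (−∞, −1) onto (17, ∞); the right piece maps [−1, ∞) onto (−∞, 12].
The union (17, ∞) ∪ (−∞, 12] omits the interval between 17 and 12; in particular 17 has no preimage. So f is not surjective.
Because the two images are disjoint, no x < −1 has f(x) = f(−1), so we compute f⁻¹(21): 21 lies in (17, ∞), so solve −2x + 15 = 21: x = (21 − 15)/(−2) = −3.

-3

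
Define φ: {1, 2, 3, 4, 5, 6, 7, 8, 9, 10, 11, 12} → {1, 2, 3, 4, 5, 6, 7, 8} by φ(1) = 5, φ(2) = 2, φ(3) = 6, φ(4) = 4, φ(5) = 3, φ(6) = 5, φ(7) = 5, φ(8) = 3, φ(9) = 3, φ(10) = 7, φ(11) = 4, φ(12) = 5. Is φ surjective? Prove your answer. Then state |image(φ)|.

No element maps to 1, so φ is not surjective.
The image of φ is {2, 3, 4, 5, 6, 7}, which has 6 elements.

6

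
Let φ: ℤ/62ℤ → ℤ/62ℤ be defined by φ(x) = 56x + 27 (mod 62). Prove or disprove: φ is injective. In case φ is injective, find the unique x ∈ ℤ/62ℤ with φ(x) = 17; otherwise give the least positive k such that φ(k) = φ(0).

We have gcd(56, 62) = 2 > 1. Taking x_1 = 0 and x_2 = 31: φ(0) = 27 and φ(31) = 56·31 + 27 = 1763 ≡ 27 (mod 62).
So φ(0) = φ(31) while 0 ≠ 31, therefore φ is not injective.
Since φ is not injective, we find the least positive k with φ(k) = φ(0): this means 56k ≡ 0 (mod 62), i.e. 62 ∣ 56k. Since gcd(56, 62) = 2, dividing through by 2 this holds exactly when 31 ∣ 28k, and as gcd(28, 31) = 1, exactly when 31 ∣ k.
The smallest positive such k is 31.

31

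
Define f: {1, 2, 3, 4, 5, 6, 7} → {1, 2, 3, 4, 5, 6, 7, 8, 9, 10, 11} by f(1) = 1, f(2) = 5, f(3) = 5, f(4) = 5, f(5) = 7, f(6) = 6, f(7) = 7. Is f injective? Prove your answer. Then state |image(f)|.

4

f(2) = 5 = f(3) with 2 ≠ 3, so f is not injective.
The image of f is {1, 5, 6, 7}, which has 4 elements.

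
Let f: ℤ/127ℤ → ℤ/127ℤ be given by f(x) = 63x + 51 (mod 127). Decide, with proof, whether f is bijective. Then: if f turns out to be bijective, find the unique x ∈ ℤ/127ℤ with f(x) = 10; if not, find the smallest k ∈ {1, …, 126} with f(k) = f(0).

82

Recall that injectivity means: for all u, v in the domain, f(u) = f(v) implies u = v.
Suppose f(u) = f(v) in ℤ/127ℤ. Then 63u + 51 ≡ 63v + 51 (mod 127), thus 63(u − v) ≡ 0 (mod 127).
Since gcd(63, 127) = 1, 63 is invertible modulo 127, thus u − v ≡ 0 (mod 127), i.e. u = v.
We now compute 63⁻¹ mod 127 explicitly. Euclid's algorithm: 127 = 2·63 + 1; back-substituting gives 1 = 125·63 − 62·127, so 63⁻¹ ≡ 125 (mod 127).
For any y ∈ ℤ/127ℤ, x = 125(y − 51) mod 127 satisfies f(x) = 63·125(y − 51) + 51 ≡ y (since 63·125 ≡ 1 mod 127). So every y has a preimage.
Therefore f is bijective.
Since f is bijective, we find f⁻¹(10): we need 63x ≡ 10 − 51 ≡ 86 (mod 127). Using 63⁻¹ = 125: x ≡ 125·86 = 10750 = 84·127 + 82, so x = 82.
Check: f(82) = 63·82 + 51 = 5217 = 41·127 + 10 ≡ 10 (mod 127).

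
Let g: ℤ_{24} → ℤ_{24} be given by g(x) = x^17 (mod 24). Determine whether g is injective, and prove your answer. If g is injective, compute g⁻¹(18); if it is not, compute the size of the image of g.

g(0) = 0^17 = 0.
g(6): Repeated squaring mod 24: 6^1 ≡ 6, 6^2 ≡ 6² = 36 ≡ 12, 6^4 ≡ 12² = 144 ≡ 0, 6^8 ≡ 0² = 0, 6^16 ≡ 0² = 0. Since 17 = 16 + 1, 6^17 ≡ 0·6: 0·6 = 0. So 6^17 ≡ 0 (mod 24).
So g(0) = g(6) = 0 while 0 ≠ 6, therefore g is not injective.
Since g is not injective, we determine |image(g)|. Computing x^17 mod 24 for each x (by repeated squaring, reducing mod 24 at every step), the values g(0), g(1), …, g(23) are: 0, 1, 8, 3, 16, 5, 0, 7, 8, 9, 16, 11, 0, 13, 8, 15, 16, 17, 0, 19, 8, 21, 16, 23.
The distinct values are {0, 1, 3, 5, 7, 8, 9, 11, 13, 15, 16, 17, 19, 21, 23}; there are 15 of them.

15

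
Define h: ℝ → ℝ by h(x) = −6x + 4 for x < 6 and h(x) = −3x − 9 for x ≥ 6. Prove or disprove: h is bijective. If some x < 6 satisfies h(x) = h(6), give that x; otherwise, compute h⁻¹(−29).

31/6

Both pieces are strictly decreasing (slopes −6 and −3), so each is injective on its own interval.
The left piece maps (−∞, 6) onto (−32, ∞); the right piece maps [6, ∞) onto (−∞, −27].
These images overlap. In particular h(6) = −27 (right piece), and solving −6x + 4 = −27 on the left piece gives x = 31/6 < 6.
So h(31/6) = h(6) with 31/6 ≠ 6, and h is not injective, hence not bijective. This x = 31/6 is the requested value below 6.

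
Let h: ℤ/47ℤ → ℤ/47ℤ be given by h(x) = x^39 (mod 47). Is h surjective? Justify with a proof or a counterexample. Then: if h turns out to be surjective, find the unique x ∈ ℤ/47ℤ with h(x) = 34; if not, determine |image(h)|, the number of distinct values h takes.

Since 47 is prime, the nonzero elements of ℤ/47ℤ form a cyclic group of order 46.
As gcd(39, 46) = 1, raising to the 39th power is a bijection on this group: if u^39 ≡ v^39 then (uv^{−1})^39 = 1, and the only element of order dividing gcd(39, 46) = 1 is 1, so u = v.
With h(0) = 0 this makes h injective on all of ℤ/47ℤ, hence bijective (finite equal-size domain and codomain). In particular h is surjective.
Since h is surjective, we find the preimage of 34. The inverse of x ↦ x^39 on (ℤ/47ℤ)^× is x ↦ x^13, because 39·13 = 507 = 11·46 + 1 ≡ 1 (mod 46) and x^{46} = 1 for x ≠ 0 (Fermat). So h⁻¹(34) = 34^13 mod 47.
Repeated squaring mod 47: 34^1 ≡ 34, 34^2 ≡ 34² = 1156 ≡ 28, 34^4 ≡ 28² = 784 ≡ 32, 34^8 ≡ 32² = 1024 ≡ 37. Since 13 = 8 + 4 + 1, 34^13 ≡ 37·32·34: 37·32 = 1184 ≡ 9, then 9·34 = 306 ≡ 24. So 34^13 ≡ 24 (mod 47).
Hence h⁻¹(34) = 24.

24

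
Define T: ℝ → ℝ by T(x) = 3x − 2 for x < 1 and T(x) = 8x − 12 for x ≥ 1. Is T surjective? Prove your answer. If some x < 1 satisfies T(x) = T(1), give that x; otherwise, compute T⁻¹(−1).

-2/3

Both pieces are strictly increasing (slopes 3 and 8), so each is injective on its own interval.
The left piece maps (−∞, 1) onto (−∞, 1); the right piece maps [1, ∞) onto [−4, ∞).
The union (−∞, 1) ∪ [−4, ∞) covers ℝ, so T is surjective.
For the follow-up: the images overlap, so an x < 1 with T(x) = T(1) exists. T(1) = −4; solving 3x − 2 = −4 for x < 1 gives x = (−4 + 2)/3 = −2/3.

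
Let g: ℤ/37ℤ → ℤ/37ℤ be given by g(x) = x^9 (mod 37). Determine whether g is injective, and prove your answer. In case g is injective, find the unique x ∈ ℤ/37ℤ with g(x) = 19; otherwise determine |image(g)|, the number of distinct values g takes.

g(3): Repeated squaring mod 37: 3^1 ≡ 3, 3^2 ≡ 3² = 9, 3^4 ≡ 9² = 81 ≡ 7, 3^8 ≡ 7² = 49 ≡ 12. Since 9 = 8 + 1, 3^9 ≡ 12·3: 12·3 = 36. So 3^9 ≡ 36 (mod 37).
g(4): Repeated squaring mod 37: 4^1 ≡ 4, 4^2 ≡ 4² = 16, 4^4 ≡ 16² = 256 ≡ 34, 4^8 ≡ 34² = 1156 ≡ 9. Since 9 = 8 + 1, 4^9 ≡ 9·4: 9·4 = 36. So 4^9 ≡ 36 (mod 37).
So g(3) = g(4) = 36 while 3 ≠ 4, thus g is not injective.
Since g is not injective, we determine |image(g)|. Computing x^9 mod 37 for each x (by repeated squaring, reducing mod 37 at every step), the values g(0), g(1), …, g(36) are: 0, 1, 31, 36, 36, 6, 6, 1, 6, 1, 1, 36, 1, 6, 31, 31, 1, 6, 31, 6, 31, 36, 6, 6, 31, 36, 1, 36, 36, 31, 36, 31, 31, 1, 1, 6, 36.
The distinct values are {0, 1, 6, 31, 36}; there are 5 of them.

5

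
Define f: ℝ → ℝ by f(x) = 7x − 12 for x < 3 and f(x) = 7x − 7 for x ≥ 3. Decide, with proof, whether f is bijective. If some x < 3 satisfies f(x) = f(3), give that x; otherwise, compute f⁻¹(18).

Both pieces are strictly increasing (slopes 7 and 7), so each is injective on its own interval.
The left piece maps (−∞, 3) onto (−∞, 9); the right piece maps [3, ∞) onto [14, ∞).
The images leave a gap (9 has no preimage), so f is not surjective, hence not bijective.
Because the two images are disjoint, no x < 3 has f(x) = f(3), so we compute f⁻¹(18): 18 lies in [14, ∞), so solve 7x − 7 = 18: x = (18 + 7)/7 = 25/7.

25/7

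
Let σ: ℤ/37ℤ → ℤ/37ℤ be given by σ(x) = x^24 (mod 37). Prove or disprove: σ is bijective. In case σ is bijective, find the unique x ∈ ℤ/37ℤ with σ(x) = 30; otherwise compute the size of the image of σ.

σ(3): Repeated squaring mod 37: 3^1 ≡ 3, 3^2 ≡ 3² = 9, 3^4 ≡ 9² = 81 ≡ 7, 3^8 ≡ 7² = 49 ≡ 12, 3^16 ≡ 12² = 144 ≡ 33. Since 24 = 16 + 8, 3^24 ≡ 33·12: 33·12 = 396 ≡ 26. So 3^24 ≡ 26 (mod 37).
σ(4): Repeated squaring mod 37: 4^1 ≡ 4, 4^2 ≡ 4² = 16, 4^4 ≡ 16² = 256 ≡ 34, 4^8 ≡ 34² = 1156 ≡ 9, 4^16 ≡ 9² = 81 ≡ 7. Since 24 = 16 + 8, 4^24 ≡ 7·9: 7·9 = 63 ≡ 26. So 4^24 ≡ 26 (mod 37).
So σ(3) = σ(4) = 26 while 3 ≠ 4, so σ is not injective, hence not bijective.
Since σ is not bijective, we determine |image(σ)|. Computing x^24 mod 37 for each x (by repeated squaring, reducing mod 37 at every step), the values σ(0), σ(1), …, σ(36) are: 0, 1, 10, 26, 26, 26, 1, 26, 1, 10, 1, 1, 10, 26, 1, 10, 10, 10, 26, 26, 10, 10, 10, 1, 26, 10, 1, 1, 10, 1, 26, 1, 26, 26, 26, 10, 1.
The distinct values are {0, 1, 10, 26}; there are 4 of them.

4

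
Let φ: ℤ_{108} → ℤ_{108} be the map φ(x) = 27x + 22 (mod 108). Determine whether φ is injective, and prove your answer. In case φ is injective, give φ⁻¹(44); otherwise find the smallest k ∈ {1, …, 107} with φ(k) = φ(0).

We have gcd(27, 108) = 27 > 1. Taking u = 0 and v = 4: φ(0) = 22 and φ(4) = 27·4 + 22 = 130 ≡ 22 (mod 108).
So φ(0) = φ(4) while 0 ≠ 4, hence φ is not injective.
Since φ is not injective, we find the least positive k with φ(k) = φ(0): this means 27k ≡ 0 (mod 108), i.e. 108 ∣ 27k. Since gcd(27, 108) = 27, dividing through by 27 this holds exactly when 4 ∣ k.
The smallest positive such k is 4.

4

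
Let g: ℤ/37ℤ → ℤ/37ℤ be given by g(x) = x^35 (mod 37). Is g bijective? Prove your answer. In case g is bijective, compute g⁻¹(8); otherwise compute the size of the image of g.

14

Since 37 is prime, the nonzero elements of ℤ/37ℤ form a cyclic group of order 36.
As gcd(35, 36) = 1, raising to the 35th power is a bijection on this group: if s^35 ≡ t^35 then (st^{−1})^35 = 1, and the only element of order dividing gcd(35, 36) = 1 is 1, so s = t.
With g(0) = 0 this makes g injective on all of ℤ/37ℤ, hence bijective (finite equal-size domain and codomain). In particular g is bijective.
Since g is bijective, we find the preimage of 8. The inverse of x ↦ x^35 on (ℤ/37ℤ)^× is x ↦ x^35, because 35·35 = 1225 = 34·36 + 1 ≡ 1 (mod 36) and x^{36} = 1 for x ≠ 0 (Fermat). So g⁻¹(8) = 8^35 mod 37.
Repeated squaring mod 37: 8^1 ≡ 8, 8^2 ≡ 8² = 64 ≡ 27, 8^4 ≡ 27² = 729 ≡ 26, 8^8 ≡ 26² = 676 ≡ 10, 8^16 ≡ 10² = 100 ≡ 26, 8^32 ≡ 26² = 676 ≡ 10. Since 35 = 32 + 2 + 1, 8^35 ≡ 10·27·8: 10·27 = 270 ≡ 11, then 11·8 = 88 ≡ 14. So 8^35 ≡ 14 (mod 37).
Hence g⁻¹(8) = 14.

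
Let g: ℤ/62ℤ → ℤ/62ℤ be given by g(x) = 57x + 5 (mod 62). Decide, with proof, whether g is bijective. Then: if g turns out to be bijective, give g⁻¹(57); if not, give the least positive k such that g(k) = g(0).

2

Suppose g(a) = g(b) in ℤ/62ℤ. Then 57a + 5 ≡ 57b + 5 (mod 62), so 57(a − b) ≡ 0 (mod 62).
Since gcd(57, 62) = 1, 57 is invertible modulo 62, so a − b ≡ 0 (mod 62), i.e. a = b.
We now compute 57⁻¹ mod 62 explicitly. Euclid's algorithm: 62 = 1·57 + 5, 57 = 11·5 + 2, 5 = 2·2 + 1; back-substituting gives 1 = 37·57 − 34·62, so 57⁻¹ ≡ 37 (mod 62).
For any y ∈ ℤ/62ℤ, x = 37(y − 5) mod 62 satisfies g(x) = 57·37(y − 5) + 5 ≡ y (since 57·37 ≡ 1 mod 62). So every y has a preimage.
So g is bijective.
Since g is bijective, we find g⁻¹(57): we need 57x ≡ 57 − 5 ≡ 52 (mod 62). Using 57⁻¹ = 37: x ≡ 37·52 = 1924 = 31·62 + 2, so x = 2.
Check: g(2) = 57·2 + 5 = 119 = 1·62 + 57 ≡ 57 (mod 62).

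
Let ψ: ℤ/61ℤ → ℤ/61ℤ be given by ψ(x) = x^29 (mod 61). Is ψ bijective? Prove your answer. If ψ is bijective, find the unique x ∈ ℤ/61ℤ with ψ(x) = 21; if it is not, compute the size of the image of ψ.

Since 61 is prime, the nonzero elements of ℤ/61ℤ form a cyclic group of order 60.
As gcd(29, 60) = 1, raising to the 29th power is a bijection on this group: if u^29 ≡ v^29 then (uv^{−1})^29 = 1, and the only element of order dividing gcd(29, 60) = 1 is 1, so u = v.
With ψ(0) = 0 this makes ψ injective on all of ℤ/61ℤ, hence bijective (finite equal-size domain and codomain). In particular ψ is bijective.
Since ψ is bijective, we find the preimage of 21. The inverse of x ↦ x^29 on (ℤ/61ℤ)^× is x ↦ x^29, because 29·29 = 841 = 14·60 + 1 ≡ 1 (mod 60) and x^{60} = 1 for x ≠ 0 (Fermat). So ψ⁻¹(21) = 21^29 mod 61.
Repeated squaring mod 61: 21^1 ≡ 21, 21^2 ≡ 21² = 441 ≡ 14, 21^4 ≡ 14² = 196 ≡ 13, 21^8 ≡ 13² = 169 ≡ 47, 21^16 ≡ 47² = 2209 ≡ 13. Since 29 = 16 + 8 + 4 + 1, 21^29 ≡ 13·47·13·21: 13·47 = 611 ≡ 1, then 1·13 = 13, then 13·21 = 273 ≡ 29. So 21^29 ≡ 29 (mod 61).
Hence ψ⁻¹(21) = 29.

29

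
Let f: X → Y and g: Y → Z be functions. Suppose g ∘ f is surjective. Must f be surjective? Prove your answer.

not surjective

No. Take X = {1}, Y = {1, 2, 3, 4}, Z = {1}, f(a) = 1 for every a ∈ X, and g(b) = 1 for every b ∈ Y.
Then g ∘ f is surjective onto {1}, but 4 ∈ Y has no preimage under f, so f is not surjective.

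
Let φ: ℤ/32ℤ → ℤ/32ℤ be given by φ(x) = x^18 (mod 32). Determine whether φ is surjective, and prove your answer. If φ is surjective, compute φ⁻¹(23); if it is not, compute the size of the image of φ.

φ(0) = 0^18 = 0.
φ(2): Repeated squaring mod 32: 2^1 ≡ 2, 2^2 ≡ 2² = 4, 2^4 ≡ 4² = 16, 2^8 ≡ 16² = 256 ≡ 0, 2^16 ≡ 0² = 0. Since 18 = 16 + 2, 2^18 ≡ 0·4: 0·4 = 0. So 2^18 ≡ 0 (mod 32).
So φ(0) = φ(2) = 0 while 0 ≠ 2, hence φ is not injective.
A non-injective map from the 32-element set ℤ/32ℤ to itself takes at most 31 distinct values, so it cannot be surjective. So φ is not surjective.
Since φ is not surjective, we determine |image(φ)|. Computing x^18 mod 32 for each x (by repeated squaring, reducing mod 32 at every step), the values φ(0), φ(1), …, φ(31) are: 0, 1, 0, 9, 0, 25, 0, 17, 0, 17, 0, 25, 0, 9, 0, 1, 0, 1, 0, 9, 0, 25, 0, 17, 0, 17, 0, 25, 0, 9, 0, 1.
The distinct values are {0, 1, 9, 17, 25}; there are 5 of them.

5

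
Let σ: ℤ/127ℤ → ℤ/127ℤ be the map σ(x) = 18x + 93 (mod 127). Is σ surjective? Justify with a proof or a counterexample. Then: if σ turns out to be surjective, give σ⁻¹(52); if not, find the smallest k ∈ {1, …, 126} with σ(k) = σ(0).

33

Since gcd(18, 127) = 1, 18 is invertible modulo 127. Euclid's algorithm: 127 = 7·18 + 1; back-substituting gives 1 = 120·18 − 17·127, so 18⁻¹ ≡ 120 (mod 127).
For any y ∈ ℤ/127ℤ, x = 120(y − 93) mod 127 satisfies σ(x) = 18·120(y − 93) + 93 ≡ y (since 18·120 ≡ 1 mod 127). So every y has a preimage.
Hence σ is surjective.
Since σ is surjective, we compute σ⁻¹(52): solve 18x + 93 ≡ 52 (mod 127), i.e. 18x ≡ 86 (mod 127).
Multiplying by 18⁻¹ = 120 gives x ≡ 120·86 = 10320 = 81·127 + 33 ≡ 33 (mod 127).
Check: σ(33) = 18·33 + 93 = 687 = 5·127 + 52 ≡ 52 (mod 127).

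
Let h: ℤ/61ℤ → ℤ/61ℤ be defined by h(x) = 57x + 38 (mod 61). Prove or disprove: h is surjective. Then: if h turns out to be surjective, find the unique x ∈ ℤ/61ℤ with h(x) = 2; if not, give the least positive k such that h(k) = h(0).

9

Recall that h is surjective if every y in the codomain equals h(x) for some x in the domain.
Since gcd(57, 61) = 1, 57 is invertible modulo 61. Euclid's algorithm: 61 = 1·57 + 4, 57 = 14·4 + 1; back-substituting gives 1 = 15·57 − 14·61, so 57⁻¹ ≡ 15 (mod 61).
For any y ∈ ℤ/61ℤ, x = 15(y − 38) mod 61 satisfies h(x) = 57·15(y − 38) + 38 ≡ y (since 57·15 ≡ 1 mod 61). So every y has a preimage.
Hence h is surjective.
Since h is surjective, we compute h⁻¹(2): solve 57x + 38 ≡ 2 (mod 61), i.e. 57x ≡ 25 (mod 61).
Multiplying by 57⁻¹ = 15 gives x ≡ 15·25 = 375 = 6·61 + 9 ≡ 9 (mod 61).
Check: h(9) = 57·9 + 38 = 551 = 9·61 + 2 ≡ 2 (mod 61).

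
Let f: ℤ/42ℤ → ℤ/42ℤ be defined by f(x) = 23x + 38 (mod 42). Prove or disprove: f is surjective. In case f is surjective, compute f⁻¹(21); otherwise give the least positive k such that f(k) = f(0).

Since gcd(23, 42) = 1, 23 is invertible modulo 42. Euclid's algorithm: 42 = 1·23 + 19, 23 = 1·19 + 4, 19 = 4·4 + 3, 4 = 1·3 + 1; back-substituting gives 1 = 11·23 − 6·42, so 23⁻¹ ≡ 11 (mod 42).
Then y ↦ 11(y − 38) is a two-sided inverse to f, so every y ∈ ℤ/42ℤ has a preimage.
Thus f is surjective.
Since f is surjective, we compute f⁻¹(21): solve 23x + 38 ≡ 21 (mod 42), i.e. 23x ≡ 25 (mod 42).
Multiplying by 23⁻¹ = 11 gives x ≡ 11·25 = 275 = 6·42 + 23 ≡ 23 (mod 42).
Check: f(23) = 23·23 + 38 = 567 = 13·42 + 21 ≡ 21 (mod 42).

23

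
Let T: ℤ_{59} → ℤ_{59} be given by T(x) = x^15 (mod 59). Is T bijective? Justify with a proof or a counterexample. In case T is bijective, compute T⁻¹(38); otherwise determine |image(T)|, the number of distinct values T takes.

Since 59 is prime, the nonzero elements of ℤ_{59} form a cyclic group of order 58.
As gcd(15, 58) = 1, raising to the 15th power is a bijection on this group: if s^15 ≡ t^15 then (st^{−1})^15 = 1, and the only element of order dividing gcd(15, 58) = 1 is 1, so s = t.
With T(0) = 0 this makes T injective on all of ℤ_{59}, hence bijective (finite equal-size domain and codomain). In particular T is bijective.
Since T is bijective, we find the preimage of 38. The inverse of x ↦ x^15 on (ℤ_{59})^× is x ↦ x^31, because 15·31 = 465 = 8·58 + 1 ≡ 1 (mod 58) and x^{58} = 1 for x ≠ 0 (Fermat). So T⁻¹(38) = 38^31 mod 59.
Repeated squaring mod 59: 38^1 ≡ 38, 38^2 ≡ 38² = 1444 ≡ 28, 38^4 ≡ 28² = 784 ≡ 17, 38^8 ≡ 17² = 289 ≡ 53, 38^16 ≡ 53² = 2809 ≡ 36. Since 31 = 16 + 8 + 4 + 2 + 1, 38^31 ≡ 36·53·17·28·38: 36·53 = 1908 ≡ 20, then 20·17 = 340 ≡ 45, then 45·28 = 1260 ≡ 21, then 21·38 = 798 ≡ 31. So 38^31 ≡ 31 (mod 59).
Hence T⁻¹(38) = 31.

31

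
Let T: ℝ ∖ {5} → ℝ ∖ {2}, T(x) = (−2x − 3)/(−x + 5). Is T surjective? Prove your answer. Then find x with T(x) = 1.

For any y ≠ 2, solving y(−x + 5) = −2x − 3 for x gives a well-defined x ≠ 5. So T is surjective.
Solving T(x) = 1: cross-multiplying gives −2x − 3 = 1(−x + 5), which rearranges to −1x = 8, so x = −8.

-8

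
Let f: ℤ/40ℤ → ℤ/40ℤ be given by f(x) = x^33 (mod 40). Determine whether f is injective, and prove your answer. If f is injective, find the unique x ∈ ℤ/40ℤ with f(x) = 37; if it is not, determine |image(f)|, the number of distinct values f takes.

f(0) = 0^33 = 0.
f(10): Repeated squaring mod 40: 10^1 ≡ 10, 10^2 ≡ 10² = 100 ≡ 20, 10^4 ≡ 20² = 400 ≡ 0, 10^8 ≡ 0² = 0, 10^16 ≡ 0² = 0, 10^32 ≡ 0² = 0. Since 33 = 32 + 1, 10^33 ≡ 0·10: 0·10 = 0. So 10^33 ≡ 0 (mod 40).
So f(0) = f(10) = 0 while 0 ≠ 10, thus f is not injective.
Since f is not injective, we determine |image(f)|. Computing x^33 mod 40 for each x (by repeated squaring, reducing mod 40 at every step), the values f(0), f(1), …, f(39) are: 0, 1, 32, 3, 24, 5, 16, 7, 8, 9, 0, 11, 32, 13, 24, 15, 16, 17, 8, 19, 0, 21, 32, 23, 24, 25, 16, 27, 8, 29, 0, 31, 32, 33, 24, 35, 16, 37, 8, 39.
The distinct values are {0, 1, 3, 5, 7, 8, 9, 11, 13, 15, 16, 17, 19, 21, 23, 24, 25, 27, 29, 31, 32, 33, 35, 37, 39}; there are 25 of them.

25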